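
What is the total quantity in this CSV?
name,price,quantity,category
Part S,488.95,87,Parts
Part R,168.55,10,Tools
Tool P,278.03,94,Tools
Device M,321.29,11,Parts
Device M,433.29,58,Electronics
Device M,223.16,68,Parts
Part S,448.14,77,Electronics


Computing total quantity:
Values: [87, 10, 94, 11, 58, 68, 77]
Sum = 405

405


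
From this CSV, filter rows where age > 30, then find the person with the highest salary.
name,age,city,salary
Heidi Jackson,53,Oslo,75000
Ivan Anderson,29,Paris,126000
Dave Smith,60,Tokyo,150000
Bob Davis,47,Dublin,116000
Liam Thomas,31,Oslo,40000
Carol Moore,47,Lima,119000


Filter: age > 30
Sort by: salary (descending)

Filtered records (5):
  Dave Smith, age 60, salary $150000
  Carol Moore, age 47, salary $119000
  Bob Davis, age 47, salary $116000
  Heidi Jackson, age 53, salary $75000
  Liam Thomas, age 31, salary $40000

Highest salary: Dave Smith ($150000)

Dave Smith


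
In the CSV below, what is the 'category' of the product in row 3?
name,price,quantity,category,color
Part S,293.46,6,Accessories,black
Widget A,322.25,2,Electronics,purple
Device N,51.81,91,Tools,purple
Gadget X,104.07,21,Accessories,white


Query: Row 3 ('Device N'), column 'category'
Value: Tools

Tools


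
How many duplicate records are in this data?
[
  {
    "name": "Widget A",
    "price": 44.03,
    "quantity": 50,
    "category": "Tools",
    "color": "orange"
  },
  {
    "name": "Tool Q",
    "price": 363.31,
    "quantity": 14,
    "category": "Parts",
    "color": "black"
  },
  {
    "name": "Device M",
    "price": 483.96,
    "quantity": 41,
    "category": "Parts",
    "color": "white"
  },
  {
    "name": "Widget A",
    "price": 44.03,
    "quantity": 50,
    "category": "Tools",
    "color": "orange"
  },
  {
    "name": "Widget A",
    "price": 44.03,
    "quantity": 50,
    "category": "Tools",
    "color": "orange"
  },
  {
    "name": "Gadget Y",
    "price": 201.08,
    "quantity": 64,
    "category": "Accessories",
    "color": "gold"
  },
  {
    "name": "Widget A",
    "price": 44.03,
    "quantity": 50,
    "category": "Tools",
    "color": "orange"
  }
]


Checking 7 records for duplicates:

  Row 1: Widget A ($44.03, qty 50)
  Row 2: Tool Q ($363.31, qty 14)
  Row 3: Device M ($483.96, qty 41)
  Row 4: Widget A ($44.03, qty 50) <-- DUPLICATE
  Row 5: Widget A ($44.03, qty 50) <-- DUPLICATE
  Row 6: Gadget Y ($201.08, qty 64)
  Row 7: Widget A ($44.03, qty 50) <-- DUPLICATE

Duplicates found: 3
Unique records: 4

3 duplicates, 4 unique


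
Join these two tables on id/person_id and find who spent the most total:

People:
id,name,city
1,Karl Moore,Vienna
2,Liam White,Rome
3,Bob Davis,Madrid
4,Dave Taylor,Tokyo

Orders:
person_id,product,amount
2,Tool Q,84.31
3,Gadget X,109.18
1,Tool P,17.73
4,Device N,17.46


Join on: people.id = orders.person_id

Joined rows:
  Liam White (Rome) bought Tool Q for $84.31
  Bob Davis (Madrid) bought Gadget X for $109.18
  Karl Moore (Vienna) bought Tool P for $17.73
  Dave Taylor (Tokyo) bought Device N for $17.46

Total per person:
  Bob Davis: $109.18
  Liam White: $84.31
  Karl Moore: $17.73
  Dave Taylor: $17.46

Top spender: Bob Davis ($109.18)

Bob Davis ($109.18)


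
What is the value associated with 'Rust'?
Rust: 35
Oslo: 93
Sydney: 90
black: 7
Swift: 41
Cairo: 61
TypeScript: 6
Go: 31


Looking up key 'Rust'
Value: 35

35


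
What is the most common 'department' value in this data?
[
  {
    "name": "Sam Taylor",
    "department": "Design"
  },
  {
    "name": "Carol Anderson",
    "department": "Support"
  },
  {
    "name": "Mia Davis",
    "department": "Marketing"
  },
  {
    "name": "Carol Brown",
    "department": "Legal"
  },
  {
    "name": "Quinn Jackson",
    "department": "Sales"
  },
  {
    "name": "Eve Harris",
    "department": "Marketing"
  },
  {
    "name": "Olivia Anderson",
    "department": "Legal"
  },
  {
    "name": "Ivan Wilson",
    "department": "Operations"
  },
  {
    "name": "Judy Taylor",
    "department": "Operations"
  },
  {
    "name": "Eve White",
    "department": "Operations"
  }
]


Counting 'department' values across 10 records:

  Operations: 3 ###
  Marketing: 2 ##
  Legal: 2 ##
  Design: 1 #
  Support: 1 #
  Sales: 1 #

Most common: Operations (3 times)

Operations (3 times)


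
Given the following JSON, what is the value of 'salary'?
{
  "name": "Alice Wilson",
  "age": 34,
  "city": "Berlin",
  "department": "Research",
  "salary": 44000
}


Looking up field 'salary'
Value: 44000

44000


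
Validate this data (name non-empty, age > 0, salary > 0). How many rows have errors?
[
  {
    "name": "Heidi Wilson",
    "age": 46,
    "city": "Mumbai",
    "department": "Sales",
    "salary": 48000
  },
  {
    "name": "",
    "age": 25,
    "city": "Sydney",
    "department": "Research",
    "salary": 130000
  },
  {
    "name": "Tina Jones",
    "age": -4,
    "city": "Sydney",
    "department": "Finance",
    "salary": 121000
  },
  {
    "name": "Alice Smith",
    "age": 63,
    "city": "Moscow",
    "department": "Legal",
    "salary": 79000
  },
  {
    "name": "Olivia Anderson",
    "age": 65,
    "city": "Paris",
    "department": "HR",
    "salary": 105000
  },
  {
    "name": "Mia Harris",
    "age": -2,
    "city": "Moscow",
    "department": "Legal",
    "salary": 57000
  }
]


Validating 6 records:
Rules: name non-empty, age > 0, salary > 0

  Row 1 (Heidi Wilson): OK
  Row 2 (???): empty name
  Row 3 (Tina Jones): negative age: -4
  Row 4 (Alice Smith): OK
  Row 5 (Olivia Anderson): OK
  Row 6 (Mia Harris): negative age: -2

Total errors: 3

3 errors


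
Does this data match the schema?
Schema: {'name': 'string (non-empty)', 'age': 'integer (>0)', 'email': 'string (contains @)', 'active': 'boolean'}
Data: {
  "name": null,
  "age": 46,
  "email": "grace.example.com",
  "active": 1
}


Validating each field against schema:
  name: FAIL (null is not a string)
  age: OK (positive integer)
  email: FAIL ("grace.example.com" does not contain @)
  active: FAIL (1 is not a boolean)

Result: INVALID (3 errors: name, email, active)

INVALID (3 errors: name, email, active)


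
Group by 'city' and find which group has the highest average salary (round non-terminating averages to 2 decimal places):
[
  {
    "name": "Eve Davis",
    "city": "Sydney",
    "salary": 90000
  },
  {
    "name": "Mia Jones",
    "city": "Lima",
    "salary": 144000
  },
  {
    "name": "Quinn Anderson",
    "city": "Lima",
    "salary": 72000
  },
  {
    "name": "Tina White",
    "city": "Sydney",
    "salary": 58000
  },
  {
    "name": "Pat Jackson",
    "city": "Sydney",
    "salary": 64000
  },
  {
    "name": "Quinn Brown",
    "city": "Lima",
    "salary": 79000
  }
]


Group by: city

Groups:
  Lima: 3 people, avg salary = 295000/3 ≈ $98333.33
  Sydney: 3 people, avg salary = 212000/3 ≈ $70666.67

Highest average salary: Lima (≈$98333.33)

Lima (≈$98333.33)


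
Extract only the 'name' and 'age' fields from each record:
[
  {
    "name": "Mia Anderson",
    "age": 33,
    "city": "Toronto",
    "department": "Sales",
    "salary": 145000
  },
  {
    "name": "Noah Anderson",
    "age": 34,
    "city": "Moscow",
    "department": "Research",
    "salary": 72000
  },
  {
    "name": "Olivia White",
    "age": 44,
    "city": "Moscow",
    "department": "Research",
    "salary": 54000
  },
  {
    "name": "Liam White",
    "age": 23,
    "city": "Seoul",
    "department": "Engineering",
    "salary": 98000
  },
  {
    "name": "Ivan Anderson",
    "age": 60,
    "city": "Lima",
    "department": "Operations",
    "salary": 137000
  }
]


Original: 5 records with fields: name, age, city, department, salary
Keep: ['name', 'age']
Drop: ['city', 'department', 'salary']
Result: 5 records, 2 fields each

[
  {
    "name": "Mia Anderson",
    "age": 33
  },
  {
    "name": "Noah Anderson",
    "age": 34
  },
  {
    "name": "Olivia White",
    "age": 44
  },
  {
    "name": "Liam White",
    "age": 23
  },
  {
    "name": "Ivan Anderson",
    "age": 60
  }
]


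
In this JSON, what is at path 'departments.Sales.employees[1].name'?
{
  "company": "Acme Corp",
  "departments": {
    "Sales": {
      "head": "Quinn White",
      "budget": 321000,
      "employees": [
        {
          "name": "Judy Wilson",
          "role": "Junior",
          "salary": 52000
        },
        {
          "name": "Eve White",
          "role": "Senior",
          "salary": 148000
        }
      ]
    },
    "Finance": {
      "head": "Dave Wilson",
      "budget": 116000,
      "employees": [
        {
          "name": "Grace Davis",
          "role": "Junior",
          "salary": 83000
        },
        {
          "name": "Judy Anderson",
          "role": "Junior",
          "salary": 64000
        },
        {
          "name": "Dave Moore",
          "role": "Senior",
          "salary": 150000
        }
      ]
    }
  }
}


Path: departments.Sales.employees[1].name

Navigate:
  -> departments
  -> Sales
  -> employees[1].name = 'Eve White'

Eve White


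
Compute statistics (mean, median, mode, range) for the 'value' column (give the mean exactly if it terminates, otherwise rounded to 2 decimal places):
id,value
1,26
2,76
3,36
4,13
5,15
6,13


Data: [26, 76, 36, 13, 15, 13]
Count: 6
Sum: 179
Mean: 179/6 ≈ 29.83 (rounded to 2 decimal places)
Sorted: [13, 13, 15, 26, 36, 76]
Median: 20.5
Mode: 13 (2 times)
Range: 76 - 13 = 63
Min: 13, Max: 76

mean≈29.83, median=20.5, mode=13, range=63


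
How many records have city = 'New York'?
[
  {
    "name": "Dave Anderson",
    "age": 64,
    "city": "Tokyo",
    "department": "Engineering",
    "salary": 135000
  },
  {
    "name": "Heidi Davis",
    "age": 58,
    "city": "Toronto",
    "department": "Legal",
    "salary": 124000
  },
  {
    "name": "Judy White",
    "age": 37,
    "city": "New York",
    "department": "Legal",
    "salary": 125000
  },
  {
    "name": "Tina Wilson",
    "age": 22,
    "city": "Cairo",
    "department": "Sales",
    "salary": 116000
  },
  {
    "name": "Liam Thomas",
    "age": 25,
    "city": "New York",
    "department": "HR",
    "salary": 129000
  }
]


Data: 5 records
Condition: city = 'New York'

Checking each record:
  Dave Anderson: Tokyo
  Heidi Davis: Toronto
  Judy White: New York MATCH
  Tina Wilson: Cairo
  Liam Thomas: New York MATCH

Count: 2

2


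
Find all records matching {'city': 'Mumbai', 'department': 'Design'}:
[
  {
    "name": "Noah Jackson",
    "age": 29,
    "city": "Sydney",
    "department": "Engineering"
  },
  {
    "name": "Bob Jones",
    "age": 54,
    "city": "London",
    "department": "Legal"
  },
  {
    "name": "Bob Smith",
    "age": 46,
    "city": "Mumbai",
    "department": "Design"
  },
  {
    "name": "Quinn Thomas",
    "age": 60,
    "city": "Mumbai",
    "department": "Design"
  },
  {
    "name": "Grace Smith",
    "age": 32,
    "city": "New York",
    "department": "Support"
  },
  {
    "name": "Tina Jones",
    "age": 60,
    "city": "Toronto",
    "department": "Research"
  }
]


Search criteria: {'city': 'Mumbai', 'department': 'Design'}

Checking 6 records:
  Noah Jackson: {city: Sydney, department: Engineering}
  Bob Jones: {city: London, department: Legal}
  Bob Smith: {city: Mumbai, department: Design} <-- MATCH
  Quinn Thomas: {city: Mumbai, department: Design} <-- MATCH
  Grace Smith: {city: New York, department: Support}
  Tina Jones: {city: Toronto, department: Research}

Matches: ["Bob Smith", "Quinn Thomas"]

["Bob Smith", "Quinn Thomas"]


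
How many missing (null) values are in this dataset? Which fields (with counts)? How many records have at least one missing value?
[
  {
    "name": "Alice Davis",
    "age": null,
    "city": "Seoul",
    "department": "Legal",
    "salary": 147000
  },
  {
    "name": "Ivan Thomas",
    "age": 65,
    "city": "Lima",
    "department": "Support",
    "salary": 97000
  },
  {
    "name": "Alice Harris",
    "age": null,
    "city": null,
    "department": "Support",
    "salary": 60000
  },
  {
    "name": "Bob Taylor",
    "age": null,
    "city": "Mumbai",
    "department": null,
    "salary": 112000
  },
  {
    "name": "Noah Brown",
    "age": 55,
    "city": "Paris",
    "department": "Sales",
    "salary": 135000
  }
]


Checking for missing (null) values in 5 records:

  Alice Davis: age
  Ivan Thomas: complete
  Alice Harris: age, city
  Bob Taylor: age, department
  Noah Brown: complete

Per field:
  name: 0 missing
  age: 3 missing
  city: 1 missing
  department: 1 missing
  salary: 0 missing

Total missing values: 5
Records with any missing: 3

5 missing values (age: 3, city: 1, department: 1); 3 incomplete records


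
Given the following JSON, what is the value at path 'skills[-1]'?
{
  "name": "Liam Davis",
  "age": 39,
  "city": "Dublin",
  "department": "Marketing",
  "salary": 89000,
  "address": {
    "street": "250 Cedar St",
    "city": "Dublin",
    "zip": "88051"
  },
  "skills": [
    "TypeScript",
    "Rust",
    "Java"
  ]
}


Query: skills[-1]
Path: skills -> last element
Value: Java

Java


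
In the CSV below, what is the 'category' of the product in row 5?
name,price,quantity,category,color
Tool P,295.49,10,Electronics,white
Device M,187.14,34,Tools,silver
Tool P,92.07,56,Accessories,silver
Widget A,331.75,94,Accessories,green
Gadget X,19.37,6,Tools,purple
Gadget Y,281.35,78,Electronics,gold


Query: Row 5 ('Gadget X'), column 'category'
Value: Tools

Tools


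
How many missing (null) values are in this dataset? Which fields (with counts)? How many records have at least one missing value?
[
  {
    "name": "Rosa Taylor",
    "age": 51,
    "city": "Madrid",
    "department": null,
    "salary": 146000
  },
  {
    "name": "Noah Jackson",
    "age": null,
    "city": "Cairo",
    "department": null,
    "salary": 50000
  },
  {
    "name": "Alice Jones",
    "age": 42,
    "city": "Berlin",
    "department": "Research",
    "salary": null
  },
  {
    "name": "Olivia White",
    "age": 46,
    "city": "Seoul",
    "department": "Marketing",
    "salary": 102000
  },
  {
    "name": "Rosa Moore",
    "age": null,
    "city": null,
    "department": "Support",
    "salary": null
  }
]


Checking for missing (null) values in 5 records:

  Rosa Taylor: department
  Noah Jackson: age, department
  Alice Jones: salary
  Olivia White: complete
  Rosa Moore: age, city, salary

Per field:
  name: 0 missing
  age: 2 missing
  city: 1 missing
  department: 2 missing
  salary: 2 missing

Total missing values: 7
Records with any missing: 4

7 missing values (age: 2, city: 1, department: 2, salary: 2); 4 incomplete records


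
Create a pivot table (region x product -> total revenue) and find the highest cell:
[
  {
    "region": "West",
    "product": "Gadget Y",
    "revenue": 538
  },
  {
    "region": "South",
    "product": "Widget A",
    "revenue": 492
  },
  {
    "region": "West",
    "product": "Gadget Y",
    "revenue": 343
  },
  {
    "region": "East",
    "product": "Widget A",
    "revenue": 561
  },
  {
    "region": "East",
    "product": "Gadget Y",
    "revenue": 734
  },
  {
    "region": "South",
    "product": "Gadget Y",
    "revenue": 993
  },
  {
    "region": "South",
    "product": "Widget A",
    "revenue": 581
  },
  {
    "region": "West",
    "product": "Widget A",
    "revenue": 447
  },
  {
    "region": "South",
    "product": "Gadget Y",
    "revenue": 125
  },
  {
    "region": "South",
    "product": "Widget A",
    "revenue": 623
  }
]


Pivot: region (rows) x product (columns) -> total revenue

     Gadget Y      Widget A    
East           734           561  
South         1118          1696  
West           881           447  

Highest: South / Widget A = $1696

South / Widget A = $1696


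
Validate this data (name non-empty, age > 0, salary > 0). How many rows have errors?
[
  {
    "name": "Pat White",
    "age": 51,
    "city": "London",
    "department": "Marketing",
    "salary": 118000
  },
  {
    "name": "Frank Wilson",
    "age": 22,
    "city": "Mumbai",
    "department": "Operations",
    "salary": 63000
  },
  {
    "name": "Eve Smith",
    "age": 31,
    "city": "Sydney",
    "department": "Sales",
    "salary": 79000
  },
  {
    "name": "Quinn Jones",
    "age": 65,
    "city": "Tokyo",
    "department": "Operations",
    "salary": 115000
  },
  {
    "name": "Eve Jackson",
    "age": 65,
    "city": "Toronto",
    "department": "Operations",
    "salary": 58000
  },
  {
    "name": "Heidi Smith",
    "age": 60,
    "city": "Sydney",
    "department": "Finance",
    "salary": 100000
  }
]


Validating 6 records:
Rules: name non-empty, age > 0, salary > 0

  Row 1 (Pat White): OK
  Row 2 (Frank Wilson): OK
  Row 3 (Eve Smith): OK
  Row 4 (Quinn Jones): OK
  Row 5 (Eve Jackson): OK
  Row 6 (Heidi Smith): OK

Total errors: 0

0 errors


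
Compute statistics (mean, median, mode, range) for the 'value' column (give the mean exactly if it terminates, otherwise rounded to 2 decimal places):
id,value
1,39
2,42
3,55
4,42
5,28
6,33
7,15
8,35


Data: [39, 42, 55, 42, 28, 33, 15, 35]
Count: 8
Sum: 289
Mean: 289/8 = 36.125
Sorted: [15, 28, 33, 35, 39, 42, 42, 55]
Median: 37.0
Mode: 42 (2 times)
Range: 55 - 15 = 40
Min: 15, Max: 55

mean=36.125, median=37.0, mode=42, range=40


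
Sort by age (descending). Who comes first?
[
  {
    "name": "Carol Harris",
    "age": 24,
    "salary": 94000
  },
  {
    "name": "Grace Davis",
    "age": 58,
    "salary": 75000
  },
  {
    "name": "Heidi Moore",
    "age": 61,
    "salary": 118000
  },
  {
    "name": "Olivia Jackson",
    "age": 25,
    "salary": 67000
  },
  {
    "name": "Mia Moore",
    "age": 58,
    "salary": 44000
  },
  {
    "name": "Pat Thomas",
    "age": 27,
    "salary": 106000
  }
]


Sort by: age (descending)

Sorted order:
  1. Heidi Moore (age = 61)
  2. Grace Davis (age = 58)
  3. Mia Moore (age = 58)
  4. Pat Thomas (age = 27)
  5. Olivia Jackson (age = 25)
  6. Carol Harris (age = 24)

First: Heidi Moore

Heidi Moore


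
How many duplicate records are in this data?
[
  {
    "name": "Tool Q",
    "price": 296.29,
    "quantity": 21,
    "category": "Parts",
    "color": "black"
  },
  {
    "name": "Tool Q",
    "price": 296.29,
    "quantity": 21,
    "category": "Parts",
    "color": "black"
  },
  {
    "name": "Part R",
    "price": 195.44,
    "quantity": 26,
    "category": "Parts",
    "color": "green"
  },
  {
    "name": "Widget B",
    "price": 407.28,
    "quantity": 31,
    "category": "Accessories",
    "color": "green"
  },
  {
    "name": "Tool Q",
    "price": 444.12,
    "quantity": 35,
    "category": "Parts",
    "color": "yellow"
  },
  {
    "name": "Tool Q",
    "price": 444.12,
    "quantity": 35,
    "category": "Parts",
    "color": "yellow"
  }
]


Checking 6 records for duplicates:

  Row 1: Tool Q ($296.29, qty 21)
  Row 2: Tool Q ($296.29, qty 21) <-- DUPLICATE
  Row 3: Part R ($195.44, qty 26)
  Row 4: Widget B ($407.28, qty 31)
  Row 5: Tool Q ($444.12, qty 35)
  Row 6: Tool Q ($444.12, qty 35) <-- DUPLICATE

Duplicates found: 2
Unique records: 4

2 duplicates, 4 unique


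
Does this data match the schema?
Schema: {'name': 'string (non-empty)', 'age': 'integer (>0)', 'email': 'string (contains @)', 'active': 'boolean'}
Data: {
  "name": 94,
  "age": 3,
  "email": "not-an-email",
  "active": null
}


Validating each field against schema:
  name: FAIL (94 is not a string)
  age: OK (positive integer)
  email: FAIL ("not-an-email" does not contain @)
  active: FAIL (null is not a boolean)

Result: INVALID (3 errors: name, email, active)

INVALID (3 errors: name, email, active)


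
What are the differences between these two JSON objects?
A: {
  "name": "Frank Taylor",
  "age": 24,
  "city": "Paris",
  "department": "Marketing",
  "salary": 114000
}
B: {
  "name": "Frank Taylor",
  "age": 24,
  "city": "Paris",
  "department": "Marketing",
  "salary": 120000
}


Comparing each field (in key order):
  name: same
  age: same
  city: same
  department: same
  salary: DIFFERENT
Differences:
  salary: 114000 -> 120000

1 field(s) changed

1 change: salary


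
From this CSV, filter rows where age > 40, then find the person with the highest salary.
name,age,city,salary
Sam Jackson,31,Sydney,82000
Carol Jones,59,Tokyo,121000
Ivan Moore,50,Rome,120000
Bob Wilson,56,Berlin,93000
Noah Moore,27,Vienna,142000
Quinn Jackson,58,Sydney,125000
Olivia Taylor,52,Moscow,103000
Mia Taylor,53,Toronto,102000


Filter: age > 40
Sort by: salary (descending)

Filtered records (6):
  Quinn Jackson, age 58, salary $125000
  Carol Jones, age 59, salary $121000
  Ivan Moore, age 50, salary $120000
  Olivia Taylor, age 52, salary $103000
  Mia Taylor, age 53, salary $102000
  Bob Wilson, age 56, salary $93000

Highest salary: Quinn Jackson ($125000)

Quinn Jackson


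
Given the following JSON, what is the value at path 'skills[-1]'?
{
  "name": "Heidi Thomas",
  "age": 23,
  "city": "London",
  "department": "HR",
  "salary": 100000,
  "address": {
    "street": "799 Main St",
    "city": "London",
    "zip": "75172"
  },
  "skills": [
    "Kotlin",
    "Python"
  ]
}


Query: skills[-1]
Path: skills -> last element
Value: Python

Python


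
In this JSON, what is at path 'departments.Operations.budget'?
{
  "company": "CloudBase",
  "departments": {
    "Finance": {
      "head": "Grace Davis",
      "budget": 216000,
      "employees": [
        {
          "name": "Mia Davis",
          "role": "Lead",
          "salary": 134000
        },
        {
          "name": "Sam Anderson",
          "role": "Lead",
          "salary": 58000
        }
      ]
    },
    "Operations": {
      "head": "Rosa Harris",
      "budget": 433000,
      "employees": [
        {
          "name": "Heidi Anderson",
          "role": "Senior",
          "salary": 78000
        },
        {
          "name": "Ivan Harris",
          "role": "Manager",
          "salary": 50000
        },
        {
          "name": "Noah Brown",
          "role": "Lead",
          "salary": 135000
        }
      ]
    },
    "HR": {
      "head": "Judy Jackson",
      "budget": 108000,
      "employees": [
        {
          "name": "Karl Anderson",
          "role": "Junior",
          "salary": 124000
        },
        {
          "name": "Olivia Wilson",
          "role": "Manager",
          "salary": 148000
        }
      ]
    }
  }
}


Path: departments.Operations.budget

Navigate:
  -> departments
  -> Operations
  -> budget = 433000

433000


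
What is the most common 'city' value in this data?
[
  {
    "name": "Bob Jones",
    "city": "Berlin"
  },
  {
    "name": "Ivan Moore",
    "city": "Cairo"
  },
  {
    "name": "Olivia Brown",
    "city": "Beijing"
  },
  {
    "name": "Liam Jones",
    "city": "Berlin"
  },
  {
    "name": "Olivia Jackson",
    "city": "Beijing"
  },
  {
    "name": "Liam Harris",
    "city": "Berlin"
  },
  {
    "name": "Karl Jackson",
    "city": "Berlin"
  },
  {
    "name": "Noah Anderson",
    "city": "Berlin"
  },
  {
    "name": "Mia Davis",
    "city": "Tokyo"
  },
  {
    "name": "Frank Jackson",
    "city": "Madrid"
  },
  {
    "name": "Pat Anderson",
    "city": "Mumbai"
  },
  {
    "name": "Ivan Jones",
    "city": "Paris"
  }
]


Counting 'city' values across 12 records:

  Berlin: 5 #####
  Beijing: 2 ##
  Cairo: 1 #
  Tokyo: 1 #
  Madrid: 1 #
  Mumbai: 1 #
  Paris: 1 #

Most common: Berlin (5 times)

Berlin (5 times)


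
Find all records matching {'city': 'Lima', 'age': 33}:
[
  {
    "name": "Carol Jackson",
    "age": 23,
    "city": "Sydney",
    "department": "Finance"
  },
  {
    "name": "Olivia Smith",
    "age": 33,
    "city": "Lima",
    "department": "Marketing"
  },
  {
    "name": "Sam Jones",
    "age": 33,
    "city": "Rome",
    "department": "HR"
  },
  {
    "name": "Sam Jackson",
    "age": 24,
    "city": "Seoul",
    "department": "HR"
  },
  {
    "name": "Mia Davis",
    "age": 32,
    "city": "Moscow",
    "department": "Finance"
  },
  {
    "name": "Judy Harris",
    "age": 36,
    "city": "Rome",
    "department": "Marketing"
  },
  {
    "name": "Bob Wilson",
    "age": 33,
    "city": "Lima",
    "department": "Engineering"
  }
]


Search criteria: {'city': 'Lima', 'age': 33}

Checking 7 records:
  Carol Jackson: {city: Sydney, age: 23}
  Olivia Smith: {city: Lima, age: 33} <-- MATCH
  Sam Jones: {city: Rome, age: 33}
  Sam Jackson: {city: Seoul, age: 24}
  Mia Davis: {city: Moscow, age: 32}
  Judy Harris: {city: Rome, age: 36}
  Bob Wilson: {city: Lima, age: 33} <-- MATCH

Matches: ["Olivia Smith", "Bob Wilson"]

["Olivia Smith", "Bob Wilson"]


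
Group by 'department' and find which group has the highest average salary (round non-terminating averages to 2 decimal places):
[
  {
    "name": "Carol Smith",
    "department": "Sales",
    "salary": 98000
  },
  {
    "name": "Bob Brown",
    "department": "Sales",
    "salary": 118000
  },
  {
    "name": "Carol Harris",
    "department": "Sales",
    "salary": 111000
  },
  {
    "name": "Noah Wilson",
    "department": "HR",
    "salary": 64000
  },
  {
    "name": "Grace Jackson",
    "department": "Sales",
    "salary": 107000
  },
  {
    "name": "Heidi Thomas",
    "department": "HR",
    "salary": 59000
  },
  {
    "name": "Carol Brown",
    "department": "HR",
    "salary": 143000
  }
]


Group by: department

Groups:
  HR: 3 people, avg salary = 266000/3 ≈ $88666.67
  Sales: 4 people, avg salary = 434000/4 = $108500

Highest average salary: Sales ($108500)

Sales ($108500)


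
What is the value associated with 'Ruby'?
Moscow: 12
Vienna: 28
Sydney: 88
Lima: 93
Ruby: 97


Looking up key 'Ruby'
Value: 97

97


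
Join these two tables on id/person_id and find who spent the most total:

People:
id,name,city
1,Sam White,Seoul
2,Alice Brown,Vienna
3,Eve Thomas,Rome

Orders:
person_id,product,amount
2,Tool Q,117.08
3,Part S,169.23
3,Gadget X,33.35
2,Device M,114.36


Join on: people.id = orders.person_id

Joined rows:
  Alice Brown (Vienna) bought Tool Q for $117.08
  Eve Thomas (Rome) bought Part S for $169.23
  Eve Thomas (Rome) bought Gadget X for $33.35
  Alice Brown (Vienna) bought Device M for $114.36

Total per person:
  Alice Brown: $231.44
  Eve Thomas: $202.58

Top spender: Alice Brown ($231.44)

Alice Brown ($231.44)


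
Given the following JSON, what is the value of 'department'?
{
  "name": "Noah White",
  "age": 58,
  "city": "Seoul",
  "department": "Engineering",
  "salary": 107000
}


Looking up field 'department'
Value: Engineering

Engineering


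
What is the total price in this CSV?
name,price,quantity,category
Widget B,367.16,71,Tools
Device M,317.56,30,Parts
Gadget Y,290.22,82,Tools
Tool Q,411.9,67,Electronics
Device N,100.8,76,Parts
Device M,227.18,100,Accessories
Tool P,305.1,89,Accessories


Computing total price:
Values: [367.16, 317.56, 290.22, 411.9, 100.8, 227.18, 305.1]
Sum = 2019.92

2019.92


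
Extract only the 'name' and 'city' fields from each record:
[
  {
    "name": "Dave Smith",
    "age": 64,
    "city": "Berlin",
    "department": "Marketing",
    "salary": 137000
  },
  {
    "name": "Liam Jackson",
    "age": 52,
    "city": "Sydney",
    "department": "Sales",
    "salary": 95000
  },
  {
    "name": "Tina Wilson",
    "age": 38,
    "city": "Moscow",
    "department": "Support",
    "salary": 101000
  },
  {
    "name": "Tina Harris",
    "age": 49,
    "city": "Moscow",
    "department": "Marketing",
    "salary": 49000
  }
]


Original: 4 records with fields: name, age, city, department, salary
Keep: ['name', 'city']
Drop: ['age', 'department', 'salary']
Result: 4 records, 2 fields each

[
  {
    "name": "Dave Smith",
    "city": "Berlin"
  },
  {
    "name": "Liam Jackson",
    "city": "Sydney"
  },
  {
    "name": "Tina Wilson",
    "city": "Moscow"
  },
  {
    "name": "Tina Harris",
    "city": "Moscow"
  }
]


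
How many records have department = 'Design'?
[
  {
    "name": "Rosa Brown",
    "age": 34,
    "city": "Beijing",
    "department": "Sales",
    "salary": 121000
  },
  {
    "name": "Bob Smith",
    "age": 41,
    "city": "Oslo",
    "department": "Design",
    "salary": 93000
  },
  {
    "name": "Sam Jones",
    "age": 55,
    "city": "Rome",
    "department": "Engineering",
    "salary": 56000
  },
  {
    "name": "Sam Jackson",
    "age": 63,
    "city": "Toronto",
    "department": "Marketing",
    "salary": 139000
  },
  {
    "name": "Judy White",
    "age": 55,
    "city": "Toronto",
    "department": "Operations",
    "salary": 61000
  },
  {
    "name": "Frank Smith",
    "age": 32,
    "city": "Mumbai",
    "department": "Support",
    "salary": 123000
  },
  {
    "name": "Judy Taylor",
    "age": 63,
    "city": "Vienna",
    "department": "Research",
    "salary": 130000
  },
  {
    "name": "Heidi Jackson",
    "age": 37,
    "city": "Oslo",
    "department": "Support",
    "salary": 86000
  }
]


Data: 8 records
Condition: department = 'Design'

Checking each record:
  Rosa Brown: Sales
  Bob Smith: Design MATCH
  Sam Jones: Engineering
  Sam Jackson: Marketing
  Judy White: Operations
  Frank Smith: Support
  Judy Taylor: Research
  Heidi Jackson: Support

Count: 1

1


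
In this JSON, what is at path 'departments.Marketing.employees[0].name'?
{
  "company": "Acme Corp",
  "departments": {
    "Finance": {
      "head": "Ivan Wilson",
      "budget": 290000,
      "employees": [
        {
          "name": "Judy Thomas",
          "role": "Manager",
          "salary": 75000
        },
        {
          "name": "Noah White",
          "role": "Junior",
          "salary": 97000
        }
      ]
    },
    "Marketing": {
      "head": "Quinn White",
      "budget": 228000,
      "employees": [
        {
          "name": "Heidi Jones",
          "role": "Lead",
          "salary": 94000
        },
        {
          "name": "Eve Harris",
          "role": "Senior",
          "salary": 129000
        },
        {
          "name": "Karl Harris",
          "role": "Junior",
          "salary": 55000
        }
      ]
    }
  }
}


Path: departments.Marketing.employees[0].name

Navigate:
  -> departments
  -> Marketing
  -> employees[0].name = 'Heidi Jones'

Heidi Jones


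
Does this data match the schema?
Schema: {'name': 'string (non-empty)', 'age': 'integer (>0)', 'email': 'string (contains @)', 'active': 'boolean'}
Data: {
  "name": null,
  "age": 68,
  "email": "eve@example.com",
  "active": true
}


Validating each field against schema:
  name: FAIL (null is not a string)
  age: OK (positive integer)
  email: OK (string with @)
  active: OK (boolean)

Result: INVALID (1 error: name)

INVALID (1 error: name)


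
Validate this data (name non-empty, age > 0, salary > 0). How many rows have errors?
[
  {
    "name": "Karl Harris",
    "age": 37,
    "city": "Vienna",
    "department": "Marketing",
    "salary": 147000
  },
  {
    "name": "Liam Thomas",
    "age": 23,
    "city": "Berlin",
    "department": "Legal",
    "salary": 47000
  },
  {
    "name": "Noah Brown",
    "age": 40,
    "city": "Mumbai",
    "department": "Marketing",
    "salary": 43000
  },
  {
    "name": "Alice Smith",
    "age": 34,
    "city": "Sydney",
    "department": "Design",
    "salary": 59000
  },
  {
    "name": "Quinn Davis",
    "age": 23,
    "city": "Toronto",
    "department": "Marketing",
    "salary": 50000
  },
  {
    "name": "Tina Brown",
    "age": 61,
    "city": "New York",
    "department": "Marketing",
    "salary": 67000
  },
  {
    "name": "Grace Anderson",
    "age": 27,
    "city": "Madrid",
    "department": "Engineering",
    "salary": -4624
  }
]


Validating 7 records:
Rules: name non-empty, age > 0, salary > 0

  Row 1 (Karl Harris): OK
  Row 2 (Liam Thomas): OK
  Row 3 (Noah Brown): OK
  Row 4 (Alice Smith): OK
  Row 5 (Quinn Davis): OK
  Row 6 (Tina Brown): OK
  Row 7 (Grace Anderson): negative salary: -4624

Total errors: 1

1 errors


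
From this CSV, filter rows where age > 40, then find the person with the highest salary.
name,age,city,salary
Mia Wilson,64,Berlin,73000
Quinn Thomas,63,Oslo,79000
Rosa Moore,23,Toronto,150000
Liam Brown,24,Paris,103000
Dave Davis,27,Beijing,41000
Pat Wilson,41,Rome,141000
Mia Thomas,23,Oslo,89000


Filter: age > 40
Sort by: salary (descending)

Filtered records (3):
  Pat Wilson, age 41, salary $141000
  Quinn Thomas, age 63, salary $79000
  Mia Wilson, age 64, salary $73000

Highest salary: Pat Wilson ($141000)

Pat Wilson


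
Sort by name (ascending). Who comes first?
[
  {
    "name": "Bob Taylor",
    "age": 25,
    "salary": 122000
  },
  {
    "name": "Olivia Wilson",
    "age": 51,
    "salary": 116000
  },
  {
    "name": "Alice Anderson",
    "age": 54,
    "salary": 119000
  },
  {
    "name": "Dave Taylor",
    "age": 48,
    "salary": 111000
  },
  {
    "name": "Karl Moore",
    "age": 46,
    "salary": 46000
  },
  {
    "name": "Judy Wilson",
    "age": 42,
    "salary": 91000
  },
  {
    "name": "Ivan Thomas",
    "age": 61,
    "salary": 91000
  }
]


Sort by: name (ascending)

Sorted order:
  1. Alice Anderson (name = Alice Anderson)
  2. Bob Taylor (name = Bob Taylor)
  3. Dave Taylor (name = Dave Taylor)
  4. Ivan Thomas (name = Ivan Thomas)
  5. Judy Wilson (name = Judy Wilson)
  6. Karl Moore (name = Karl Moore)
  7. Olivia Wilson (name = Olivia Wilson)

First: Alice Anderson

Alice Anderson


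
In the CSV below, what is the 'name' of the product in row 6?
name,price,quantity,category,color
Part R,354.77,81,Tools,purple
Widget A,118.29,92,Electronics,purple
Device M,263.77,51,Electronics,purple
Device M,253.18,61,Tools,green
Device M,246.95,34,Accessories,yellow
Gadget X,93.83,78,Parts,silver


Query: Row 6 ('Gadget X'), column 'name'
Value: Gadget X

Gadget X


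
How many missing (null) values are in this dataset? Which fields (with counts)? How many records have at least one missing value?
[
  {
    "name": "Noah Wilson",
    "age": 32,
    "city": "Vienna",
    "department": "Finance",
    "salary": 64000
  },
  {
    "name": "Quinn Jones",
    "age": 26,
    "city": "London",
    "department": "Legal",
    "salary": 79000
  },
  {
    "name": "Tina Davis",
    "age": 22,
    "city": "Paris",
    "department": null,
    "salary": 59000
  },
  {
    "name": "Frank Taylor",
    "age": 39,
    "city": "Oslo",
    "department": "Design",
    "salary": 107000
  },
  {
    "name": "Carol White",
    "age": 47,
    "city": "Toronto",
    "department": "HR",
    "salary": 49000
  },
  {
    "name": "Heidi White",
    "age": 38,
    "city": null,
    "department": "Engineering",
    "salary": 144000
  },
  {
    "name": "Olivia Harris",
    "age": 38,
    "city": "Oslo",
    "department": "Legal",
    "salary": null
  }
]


Checking for missing (null) values in 7 records:

  Noah Wilson: complete
  Quinn Jones: complete
  Tina Davis: department
  Frank Taylor: complete
  Carol White: complete
  Heidi White: city
  Olivia Harris: salary

Per field:
  name: 0 missing
  age: 0 missing
  city: 1 missing
  department: 1 missing
  salary: 1 missing

Total missing values: 3
Records with any missing: 3

3 missing values (city: 1, department: 1, salary: 1); 3 incomplete records


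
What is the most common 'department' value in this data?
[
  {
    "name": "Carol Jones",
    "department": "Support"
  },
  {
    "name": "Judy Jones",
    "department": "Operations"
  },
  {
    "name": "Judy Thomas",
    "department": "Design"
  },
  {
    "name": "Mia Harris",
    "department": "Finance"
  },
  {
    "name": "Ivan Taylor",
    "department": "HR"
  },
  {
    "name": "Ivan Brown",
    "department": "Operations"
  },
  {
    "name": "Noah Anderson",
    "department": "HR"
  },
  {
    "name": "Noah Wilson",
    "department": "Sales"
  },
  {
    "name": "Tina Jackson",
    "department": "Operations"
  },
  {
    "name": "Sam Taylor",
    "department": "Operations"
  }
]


Counting 'department' values across 10 records:

  Operations: 4 ####
  HR: 2 ##
  Support: 1 #
  Design: 1 #
  Finance: 1 #
  Sales: 1 #

Most common: Operations (4 times)

Operations (4 times)


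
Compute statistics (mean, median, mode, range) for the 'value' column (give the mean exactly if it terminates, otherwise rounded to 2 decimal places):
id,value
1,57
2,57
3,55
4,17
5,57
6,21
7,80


Data: [57, 57, 55, 17, 57, 21, 80]
Count: 7
Sum: 344
Mean: 344/7 ≈ 49.14 (rounded to 2 decimal places)
Sorted: [17, 21, 55, 57, 57, 57, 80]
Median: 57.0
Mode: 57 (3 times)
Range: 80 - 17 = 63
Min: 17, Max: 80

mean≈49.14, median=57.0, mode=57, range=63


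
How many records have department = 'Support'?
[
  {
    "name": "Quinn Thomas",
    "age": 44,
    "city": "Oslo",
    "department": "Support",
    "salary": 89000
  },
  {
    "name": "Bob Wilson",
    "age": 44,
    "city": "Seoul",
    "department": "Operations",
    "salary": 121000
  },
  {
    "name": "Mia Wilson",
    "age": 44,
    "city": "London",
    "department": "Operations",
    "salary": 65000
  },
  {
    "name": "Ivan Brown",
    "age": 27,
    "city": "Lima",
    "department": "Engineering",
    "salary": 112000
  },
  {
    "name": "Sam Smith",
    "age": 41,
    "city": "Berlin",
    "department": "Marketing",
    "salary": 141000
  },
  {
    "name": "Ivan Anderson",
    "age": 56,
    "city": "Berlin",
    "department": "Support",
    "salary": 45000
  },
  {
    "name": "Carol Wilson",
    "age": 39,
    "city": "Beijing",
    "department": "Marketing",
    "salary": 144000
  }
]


Data: 7 records
Condition: department = 'Support'

Checking each record:
  Quinn Thomas: Support MATCH
  Bob Wilson: Operations
  Mia Wilson: Operations
  Ivan Brown: Engineering
  Sam Smith: Marketing
  Ivan Anderson: Support MATCH
  Carol Wilson: Marketing

Count: 2

2


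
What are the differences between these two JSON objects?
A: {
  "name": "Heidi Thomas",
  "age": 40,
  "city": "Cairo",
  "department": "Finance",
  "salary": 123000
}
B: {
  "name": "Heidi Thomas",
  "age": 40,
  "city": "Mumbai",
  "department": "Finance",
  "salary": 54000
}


Comparing each field (in key order):
  name: same
  age: same
  city: DIFFERENT
  department: same
  salary: DIFFERENT
Differences:
  city: Cairo -> Mumbai
  salary: 123000 -> 54000

2 field(s) changed

2 changes: city, salary


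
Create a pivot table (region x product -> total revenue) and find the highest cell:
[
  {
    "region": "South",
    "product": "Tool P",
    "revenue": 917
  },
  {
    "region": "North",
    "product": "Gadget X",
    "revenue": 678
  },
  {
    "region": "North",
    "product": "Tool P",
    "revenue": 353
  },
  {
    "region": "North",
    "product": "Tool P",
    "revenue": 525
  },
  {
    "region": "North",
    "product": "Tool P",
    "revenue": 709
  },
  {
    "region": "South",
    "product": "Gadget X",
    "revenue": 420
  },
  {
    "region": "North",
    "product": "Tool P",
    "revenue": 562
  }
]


Pivot: region (rows) x product (columns) -> total revenue

     Gadget X      Tool P      
North          678          2149  
South          420           917  

Highest: North / Tool P = $2149

North / Tool P = $2149


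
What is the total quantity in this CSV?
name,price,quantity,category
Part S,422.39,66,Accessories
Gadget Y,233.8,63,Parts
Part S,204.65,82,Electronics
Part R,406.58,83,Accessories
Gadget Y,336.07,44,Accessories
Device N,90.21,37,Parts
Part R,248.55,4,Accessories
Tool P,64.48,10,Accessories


Computing total quantity:
Values: [66, 63, 82, 83, 44, 37, 4, 10]
Sum = 389

389


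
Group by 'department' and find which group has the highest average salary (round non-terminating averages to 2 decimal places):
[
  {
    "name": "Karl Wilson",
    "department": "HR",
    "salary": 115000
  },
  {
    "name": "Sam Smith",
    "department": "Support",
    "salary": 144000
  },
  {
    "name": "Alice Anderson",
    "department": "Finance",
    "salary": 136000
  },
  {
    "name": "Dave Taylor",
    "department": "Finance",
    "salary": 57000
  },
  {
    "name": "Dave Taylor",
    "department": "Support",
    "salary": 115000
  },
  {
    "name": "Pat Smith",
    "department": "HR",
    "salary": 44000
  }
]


Group by: department

Groups:
  Finance: 2 people, avg salary = 193000/2 = $96500
  HR: 2 people, avg salary = 159000/2 = $79500
  Support: 2 people, avg salary = 259000/2 = $129500

Highest average salary: Support ($129500)

Support ($129500)
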